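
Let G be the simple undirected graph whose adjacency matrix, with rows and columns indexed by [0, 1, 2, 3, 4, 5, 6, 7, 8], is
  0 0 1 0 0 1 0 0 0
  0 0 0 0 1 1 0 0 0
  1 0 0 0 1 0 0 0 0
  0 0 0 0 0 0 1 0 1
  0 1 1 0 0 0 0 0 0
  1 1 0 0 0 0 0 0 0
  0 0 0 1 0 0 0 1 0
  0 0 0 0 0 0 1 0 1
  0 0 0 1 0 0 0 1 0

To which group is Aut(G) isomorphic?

D_5 × D_4

G has two connected components, {0, 1, 2, 4, 5} and {3, 6, 7, 8}; each is 2-regular, so G = C_5 ⊔ C_4. The components are non-isomorphic (different sizes), so Aut(G) = Aut(C_5) × Aut(C_4) = D_5 × D_4 of order 10·8 = 80.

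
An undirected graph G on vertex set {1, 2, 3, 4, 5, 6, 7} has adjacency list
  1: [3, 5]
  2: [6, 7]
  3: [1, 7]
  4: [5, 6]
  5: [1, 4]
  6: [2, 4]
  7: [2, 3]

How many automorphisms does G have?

14

Every vertex has degree 2 and the graph is connected, so G is the 7-cycle C_7. The automorphisms of the 7-cycle are exactly the symmetries of a regular 7-gon: the dihedral group D_7, |D_7| = 14.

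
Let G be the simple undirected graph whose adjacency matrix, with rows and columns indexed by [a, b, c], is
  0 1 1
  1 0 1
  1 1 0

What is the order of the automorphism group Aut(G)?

All 3 vertices are pairwise adjacent: G = K_3. Any permutation of the 3 vertices preserves K_3, so Aut(K_3) = S_3 of order 3! = 6.

6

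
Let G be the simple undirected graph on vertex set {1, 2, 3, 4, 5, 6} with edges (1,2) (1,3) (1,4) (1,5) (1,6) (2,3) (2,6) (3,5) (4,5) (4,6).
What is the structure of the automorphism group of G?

Vertex 1 is the unique vertex of degree 5; the remaining 5 vertices each have degree 3 and induce a cycle, so G is the wheel on 6 vertices with hub 1. Every automorphism fixes the hub and acts on the rim 5-cycle, so Aut(G) ≅ Aut(C_5) = D_5 of order 10.

the dihedral group of order 10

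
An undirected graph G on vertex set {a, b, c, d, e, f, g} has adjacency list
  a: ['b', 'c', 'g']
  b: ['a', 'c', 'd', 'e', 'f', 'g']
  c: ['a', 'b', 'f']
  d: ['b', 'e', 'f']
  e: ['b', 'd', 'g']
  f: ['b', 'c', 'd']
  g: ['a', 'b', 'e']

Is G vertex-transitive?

No

Vertex b is the only vertex of degree 6, so every automorphism fixes it; G is not vertex-transitive.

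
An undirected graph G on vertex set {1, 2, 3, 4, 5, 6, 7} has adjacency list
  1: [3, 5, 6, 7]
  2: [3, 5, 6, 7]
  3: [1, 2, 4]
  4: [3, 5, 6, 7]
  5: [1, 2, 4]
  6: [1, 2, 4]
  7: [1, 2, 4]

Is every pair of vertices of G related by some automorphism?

Automorphisms preserve degree, but G has vertices of degree 3 and vertices of degree 4; no automorphism maps one to the other, so G is not vertex-transitive.

No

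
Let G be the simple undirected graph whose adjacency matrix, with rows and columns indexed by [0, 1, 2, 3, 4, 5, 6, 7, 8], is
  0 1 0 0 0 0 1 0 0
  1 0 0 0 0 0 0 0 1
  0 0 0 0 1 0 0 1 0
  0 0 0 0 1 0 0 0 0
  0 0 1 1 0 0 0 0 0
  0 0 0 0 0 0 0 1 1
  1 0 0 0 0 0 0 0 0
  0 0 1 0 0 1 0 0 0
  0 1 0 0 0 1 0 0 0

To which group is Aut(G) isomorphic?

The degree sequence is [2, 2, 2, 1, 2, 2, 1, 2, 2]; the two degree-1 vertices 3 and 6 are the ends of a path, so G = P_9. The only nontrivial automorphism of a path is the end-to-end reflection, so Aut(G) ≅ Z_2.

C_2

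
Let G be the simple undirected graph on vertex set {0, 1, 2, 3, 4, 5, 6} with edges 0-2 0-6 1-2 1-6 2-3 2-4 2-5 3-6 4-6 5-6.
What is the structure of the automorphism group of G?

The vertices split by degree into {2, 6} (degree 5) and {0, 1, 3, 4, 5} (degree 2); every edge runs between the two parts, so G is the complete bipartite graph K_{2,5}. The parts have unequal sizes, so no automorphism swaps them; each part is permuted independently, giving S_2 × S_5 of order 2!·5! = 240.

S_2 × S_5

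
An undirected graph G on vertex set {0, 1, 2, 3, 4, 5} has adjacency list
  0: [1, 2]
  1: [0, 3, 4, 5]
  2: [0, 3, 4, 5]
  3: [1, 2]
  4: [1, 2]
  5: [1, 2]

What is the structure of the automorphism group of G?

The vertices split by degree into {1, 2} (degree 4) and {0, 3, 4, 5} (degree 2); every edge runs between the two parts, so G is the complete bipartite graph K_{2,4}. Automorphisms preserve the bipartition setwise (since the parts differ in size) and act as S_4 × S_2 within it; |Aut| = 48.

S_4 × S_2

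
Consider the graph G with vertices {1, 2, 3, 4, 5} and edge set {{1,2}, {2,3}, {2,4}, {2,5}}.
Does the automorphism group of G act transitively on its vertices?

Vertex 2 is the only vertex of degree 4, so every automorphism fixes it; G is not vertex-transitive.

No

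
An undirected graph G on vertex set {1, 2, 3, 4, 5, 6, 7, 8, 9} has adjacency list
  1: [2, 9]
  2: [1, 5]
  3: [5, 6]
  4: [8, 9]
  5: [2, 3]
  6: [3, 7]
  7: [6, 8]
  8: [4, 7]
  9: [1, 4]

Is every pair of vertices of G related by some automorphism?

Every vertex has degree 2 and the graph is connected, so G is the 9-cycle C_9. C_9 has 9 rotations and 9 reflections, so Aut(C_9) ≅ D_9 of order 18. This group acts transitively on the 9 vertices.

Yes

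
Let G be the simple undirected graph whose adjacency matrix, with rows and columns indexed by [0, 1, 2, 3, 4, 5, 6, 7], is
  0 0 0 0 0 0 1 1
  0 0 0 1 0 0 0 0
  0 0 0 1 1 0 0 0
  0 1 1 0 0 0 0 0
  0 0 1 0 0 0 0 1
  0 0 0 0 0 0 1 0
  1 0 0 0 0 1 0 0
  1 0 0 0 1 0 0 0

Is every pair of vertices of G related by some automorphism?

Automorphisms preserve degree, but G has vertices of degree 1 and vertices of degree 2; no automorphism maps one to the other, so G is not vertex-transitive.

No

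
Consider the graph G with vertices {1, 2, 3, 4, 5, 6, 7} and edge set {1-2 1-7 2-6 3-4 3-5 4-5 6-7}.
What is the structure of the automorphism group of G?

G has two connected components, {1, 2, 6, 7} and {3, 4, 5}; each is 2-regular, so G = C_4 ⊔ C_3. No automorphism exchanges components of different sizes, hence Aut(G) is the direct product D_4 × D_3, order 48.

D_4 × D_3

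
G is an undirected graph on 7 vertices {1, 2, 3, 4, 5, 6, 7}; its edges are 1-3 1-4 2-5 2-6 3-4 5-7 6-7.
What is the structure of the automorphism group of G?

G has two connected components, {2, 5, 6, 7} and {1, 3, 4}; each is 2-regular, so G = C_4 ⊔ C_3. No automorphism exchanges components of different sizes, hence Aut(G) is the direct product D_4 × D_3, order 48.

D_4 × D_3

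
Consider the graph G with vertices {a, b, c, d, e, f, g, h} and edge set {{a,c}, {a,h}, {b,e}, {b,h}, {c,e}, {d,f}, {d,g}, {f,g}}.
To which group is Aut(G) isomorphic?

D_5 × D_3

G has two connected components, {a, b, c, e, h} and {d, f, g}; each is 2-regular, so G = C_5 ⊔ C_3. No automorphism exchanges components of different sizes, hence Aut(G) is the direct product D_5 × D_3, order 60.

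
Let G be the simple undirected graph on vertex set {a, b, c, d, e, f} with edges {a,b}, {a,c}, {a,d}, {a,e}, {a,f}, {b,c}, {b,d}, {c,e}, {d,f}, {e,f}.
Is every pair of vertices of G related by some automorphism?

No

Vertex a is the only vertex of degree 5, so every automorphism fixes it; G is not vertex-transitive.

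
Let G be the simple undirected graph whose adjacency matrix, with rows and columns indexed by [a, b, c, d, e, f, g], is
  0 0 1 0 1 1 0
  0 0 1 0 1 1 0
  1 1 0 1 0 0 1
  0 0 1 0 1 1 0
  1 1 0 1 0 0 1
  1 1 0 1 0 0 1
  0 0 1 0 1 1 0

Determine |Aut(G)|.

The vertices split by degree into {c, e, f} (degree 4) and {a, b, d, g} (degree 3); every edge runs between the two parts, so G is the complete bipartite graph K_{3,4}. The parts have unequal sizes, so no automorphism swaps them; each part is permuted independently, giving S_4 × S_3 of order 4!·3! = 144.

144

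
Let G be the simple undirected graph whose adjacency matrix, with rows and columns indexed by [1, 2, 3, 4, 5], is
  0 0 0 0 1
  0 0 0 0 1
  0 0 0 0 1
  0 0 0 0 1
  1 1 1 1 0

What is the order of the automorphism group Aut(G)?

24

Vertex 5 has degree 4 and every other vertex has degree 1, so G is the star K_{1,4} with centre 5. Any automorphism fixes the centre and permutes the 4 leaves freely, so Aut(G) ≅ S_4 of order 4! = 24.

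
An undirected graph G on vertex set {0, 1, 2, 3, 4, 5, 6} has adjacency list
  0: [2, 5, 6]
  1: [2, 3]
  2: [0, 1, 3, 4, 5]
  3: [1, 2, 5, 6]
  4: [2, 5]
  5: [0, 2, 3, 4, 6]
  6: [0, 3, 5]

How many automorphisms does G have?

1

Degrees alone do not determine every vertex (e.g. 0 and 6 both have degree 3), but their neighbour-degree multisets differ: N(0) has degrees [3, 5, 5] while N(6) has degrees [3, 4, 5]. Repeating this refinement separates all vertices, so the only automorphism is the identity.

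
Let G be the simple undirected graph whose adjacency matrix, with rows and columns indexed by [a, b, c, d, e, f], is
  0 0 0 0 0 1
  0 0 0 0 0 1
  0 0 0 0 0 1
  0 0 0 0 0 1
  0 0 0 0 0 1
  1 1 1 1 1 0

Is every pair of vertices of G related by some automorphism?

Vertex f is the only vertex of degree 5, so every automorphism fixes it; G is not vertex-transitive.

No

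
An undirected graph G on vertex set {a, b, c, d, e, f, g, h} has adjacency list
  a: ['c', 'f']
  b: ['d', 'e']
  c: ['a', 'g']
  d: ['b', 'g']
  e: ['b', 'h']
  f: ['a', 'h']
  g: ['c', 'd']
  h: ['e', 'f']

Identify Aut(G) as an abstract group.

the dihedral group of order 16

Every vertex has degree 2 and the graph is connected, so G is the 8-cycle C_8. C_8 has 8 rotations and 8 reflections, so Aut(C_8) ≅ D_8 of order 16.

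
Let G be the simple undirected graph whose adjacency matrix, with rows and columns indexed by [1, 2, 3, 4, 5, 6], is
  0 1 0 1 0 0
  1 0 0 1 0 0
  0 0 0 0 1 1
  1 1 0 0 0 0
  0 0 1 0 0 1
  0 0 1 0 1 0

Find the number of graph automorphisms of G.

72

G has two connected components, {1, 2, 4} and {3, 5, 6}; each is 2-regular, so G = C_3 ⊔ C_3. Aut of a disjoint union of two copies of C_3 is the wreath product D_3 ≀ Z_2, of order 2·6² = 72.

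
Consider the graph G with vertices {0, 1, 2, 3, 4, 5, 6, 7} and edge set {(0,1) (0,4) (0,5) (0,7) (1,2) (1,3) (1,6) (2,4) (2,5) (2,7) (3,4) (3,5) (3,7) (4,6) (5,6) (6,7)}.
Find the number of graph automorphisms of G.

G is 4-regular and bipartite with parts {0, 2, 3, 6} and {1, 4, 5, 7} (each part is independent and every cross-pair is an edge), so G = K_{4,4}. Each part can be permuted independently (S_4 × S_4) and the two equal-size parts can also be swapped, giving (S_4 × S_4) ⋊ Z_2 of order 2·(4!)² = 1152.

1152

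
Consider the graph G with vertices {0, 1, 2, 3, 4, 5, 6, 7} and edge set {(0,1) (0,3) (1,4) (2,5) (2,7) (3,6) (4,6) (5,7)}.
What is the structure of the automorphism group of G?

G has two connected components, {0, 1, 3, 4, 6} and {2, 5, 7}; each is 2-regular, so G = C_5 ⊔ C_3. No automorphism exchanges components of different sizes, hence Aut(G) is the direct product D_3 × D_5, order 60.

D_3 × D_5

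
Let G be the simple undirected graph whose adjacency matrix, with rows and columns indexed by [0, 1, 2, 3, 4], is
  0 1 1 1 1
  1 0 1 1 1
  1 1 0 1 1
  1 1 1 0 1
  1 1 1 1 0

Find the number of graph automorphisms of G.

Every vertex has degree 4, so G is the complete graph K_5. Any permutation of the 5 vertices preserves K_5, so Aut(K_5) = S_5 of order 5! = 120.

120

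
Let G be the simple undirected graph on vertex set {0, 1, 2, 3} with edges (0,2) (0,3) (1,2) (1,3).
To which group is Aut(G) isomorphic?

G is 2-regular and bipartite on 2^2 = 4 vertices with girth 4; it is the hypercube graph Q_2. Aut(Q_2) consists of the signed permutations of the 2 coordinate axes: 2! permutations times 2^2 sign flips, so |Aut| = 2^2·2! = 8.

the dihedral group of order 8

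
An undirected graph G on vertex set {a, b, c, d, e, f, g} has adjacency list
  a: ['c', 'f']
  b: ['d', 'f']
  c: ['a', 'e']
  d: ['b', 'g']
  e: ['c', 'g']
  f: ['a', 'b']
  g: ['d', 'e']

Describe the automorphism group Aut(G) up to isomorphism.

Every vertex has degree 2 and the graph is connected, so G is the 7-cycle C_7. The automorphisms of the 7-cycle are exactly the symmetries of a regular 7-gon: the dihedral group D_7, |D_7| = 14.

D_7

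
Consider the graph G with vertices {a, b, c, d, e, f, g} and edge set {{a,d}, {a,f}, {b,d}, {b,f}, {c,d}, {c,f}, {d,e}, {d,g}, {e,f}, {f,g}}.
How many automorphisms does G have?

240

The vertices split by degree into {d, f} (degree 5) and {a, b, c, e, g} (degree 2); every edge runs between the two parts, so G is the complete bipartite graph K_{2,5}. The parts have unequal sizes, so no automorphism swaps them; each part is permuted independently, giving S_5 × S_2 of order 5!·2! = 240.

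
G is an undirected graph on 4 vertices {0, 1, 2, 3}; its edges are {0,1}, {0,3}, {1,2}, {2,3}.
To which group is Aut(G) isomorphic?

G is 2-regular and connected on 4 vertices, i.e. the cycle C_4. The automorphisms of the 4-cycle are exactly the symmetries of a regular 4-gon: the dihedral group D_4, |D_4| = 8.

D_4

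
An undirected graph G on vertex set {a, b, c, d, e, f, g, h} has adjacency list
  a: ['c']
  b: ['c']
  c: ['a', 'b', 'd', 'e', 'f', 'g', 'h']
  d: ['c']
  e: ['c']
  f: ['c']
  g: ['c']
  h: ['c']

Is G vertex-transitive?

No

Vertex c is the only vertex of degree 7, so every automorphism fixes it; G is not vertex-transitive.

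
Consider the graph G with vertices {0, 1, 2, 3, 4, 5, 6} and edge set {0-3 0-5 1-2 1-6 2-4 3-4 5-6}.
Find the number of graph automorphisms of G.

Every vertex has degree 2 and the graph is connected, so G is the 7-cycle C_7. C_7 has 7 rotations and 7 reflections, so Aut(C_7) ≅ D_7 of order 14.

14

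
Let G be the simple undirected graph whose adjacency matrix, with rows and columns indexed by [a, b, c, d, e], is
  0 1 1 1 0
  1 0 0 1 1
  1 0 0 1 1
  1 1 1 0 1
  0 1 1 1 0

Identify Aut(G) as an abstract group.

the dihedral group of order 8

Vertex d is the unique vertex of degree 4; the remaining 4 vertices each have degree 3 and induce a cycle, so G is the wheel on 5 vertices with hub d. With the hub fixed, the remaining symmetry is that of the rim cycle C_4, giving the dihedral group D_4.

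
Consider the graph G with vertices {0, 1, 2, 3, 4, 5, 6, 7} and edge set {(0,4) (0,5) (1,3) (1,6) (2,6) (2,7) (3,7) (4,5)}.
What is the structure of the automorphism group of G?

G has two connected components, {1, 2, 3, 6, 7} and {0, 4, 5}; each is 2-regular, so G = C_5 ⊔ C_3. No automorphism exchanges components of different sizes, hence Aut(G) is the direct product D_3 × D_5, order 60.

D_3 × D_5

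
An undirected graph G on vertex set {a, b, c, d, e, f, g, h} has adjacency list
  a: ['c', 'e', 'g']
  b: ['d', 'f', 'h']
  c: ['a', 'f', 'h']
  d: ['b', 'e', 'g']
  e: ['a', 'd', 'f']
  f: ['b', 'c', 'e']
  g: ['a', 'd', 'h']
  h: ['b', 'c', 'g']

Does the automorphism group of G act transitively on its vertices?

Yes

G is 3-regular and bipartite on 2^3 = 8 vertices with girth 4; it is the hypercube graph Q_3. The symmetry group of the 3-cube is the hyperoctahedral group B_3 = Z_2 ≀ S_3, of order 2^3·3! = 48. Under this action every vertex can be carried to every other, so G is vertex-transitive.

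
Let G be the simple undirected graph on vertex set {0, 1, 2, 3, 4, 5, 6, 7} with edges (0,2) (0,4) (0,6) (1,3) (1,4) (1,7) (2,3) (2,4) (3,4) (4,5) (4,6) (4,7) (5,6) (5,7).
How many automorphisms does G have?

Vertex 4 is the unique vertex of degree 7; the remaining 7 vertices each have degree 3 and induce a cycle, so G is the wheel on 8 vertices with hub 4. With the hub fixed, the remaining symmetry is that of the rim cycle C_7, giving the dihedral group D_7.

14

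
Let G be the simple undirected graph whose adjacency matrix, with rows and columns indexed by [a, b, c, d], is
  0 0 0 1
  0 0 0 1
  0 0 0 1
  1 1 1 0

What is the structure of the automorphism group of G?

Vertex d has degree 3 and every other vertex has degree 1, so G is the star K_{1,3} with centre d. Any automorphism fixes the centre and permutes the 3 leaves freely, so Aut(G) ≅ S_3 of order 3! = 6.

S_3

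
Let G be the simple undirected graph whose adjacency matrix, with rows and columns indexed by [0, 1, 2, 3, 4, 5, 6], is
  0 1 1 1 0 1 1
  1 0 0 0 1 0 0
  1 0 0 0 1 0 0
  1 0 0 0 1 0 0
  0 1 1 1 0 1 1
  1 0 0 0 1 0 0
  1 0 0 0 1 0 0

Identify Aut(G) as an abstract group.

The vertices split by degree into {0, 4} (degree 5) and {1, 2, 3, 5, 6} (degree 2); every edge runs between the two parts, so G is the complete bipartite graph K_{2,5}. Automorphisms preserve the bipartition setwise (since the parts differ in size) and act as S_5 × S_2 within it; |Aut| = 240.

S_5 × S_2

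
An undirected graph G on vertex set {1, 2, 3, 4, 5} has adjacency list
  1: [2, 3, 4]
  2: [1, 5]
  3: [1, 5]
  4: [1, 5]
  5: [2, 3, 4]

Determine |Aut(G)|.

12

The vertices split by degree into {1, 5} (degree 3) and {2, 3, 4} (degree 2); every edge runs between the two parts, so G is the complete bipartite graph K_{2,3}. The parts have unequal sizes, so no automorphism swaps them; each part is permuted independently, giving S_3 × S_2 of order 3!·2! = 12.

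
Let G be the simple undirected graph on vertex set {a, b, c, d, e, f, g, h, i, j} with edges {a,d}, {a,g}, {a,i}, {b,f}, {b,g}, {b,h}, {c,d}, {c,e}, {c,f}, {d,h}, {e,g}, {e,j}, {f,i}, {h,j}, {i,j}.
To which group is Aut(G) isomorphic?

S_5

G is 3-regular on 10 vertices with no triangles and no 4-cycles (girth 5): this is the Petersen graph. Viewing the Petersen graph as the Kneser graph K(5,2) — vertices are 2-subsets of {1,…,5}, edges join disjoint pairs — its automorphisms are exactly the permutations of the 5-element set, so Aut ≅ S_5 of order 120.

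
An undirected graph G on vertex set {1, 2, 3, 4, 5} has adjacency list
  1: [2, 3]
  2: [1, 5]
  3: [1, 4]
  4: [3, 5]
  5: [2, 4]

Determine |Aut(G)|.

Every vertex has degree 2 and the graph is connected, so G is the 5-cycle C_5. The automorphisms of the 5-cycle are exactly the symmetries of a regular 5-gon: the dihedral group D_5, |D_5| = 10.

10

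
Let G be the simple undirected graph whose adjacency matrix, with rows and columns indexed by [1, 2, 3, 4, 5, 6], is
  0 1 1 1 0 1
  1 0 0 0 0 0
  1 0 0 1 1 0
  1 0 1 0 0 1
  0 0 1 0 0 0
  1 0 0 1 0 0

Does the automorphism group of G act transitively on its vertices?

No

Vertex 1 is the only vertex of degree 4, so every automorphism fixes it; G is not vertex-transitive.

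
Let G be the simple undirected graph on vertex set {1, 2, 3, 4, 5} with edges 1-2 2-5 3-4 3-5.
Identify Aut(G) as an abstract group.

The degree sequence is [1, 2, 2, 1, 2]; the two degree-1 vertices 1 and 4 are the ends of a path, so G = P_5. The only nontrivial automorphism of a path is the end-to-end reflection, so Aut(G) ≅ Z_2.

Z_2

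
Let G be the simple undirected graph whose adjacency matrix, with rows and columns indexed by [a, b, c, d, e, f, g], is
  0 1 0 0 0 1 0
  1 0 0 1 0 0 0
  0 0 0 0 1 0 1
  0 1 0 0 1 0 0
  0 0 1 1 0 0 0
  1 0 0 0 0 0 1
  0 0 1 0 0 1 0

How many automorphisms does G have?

14

G is 2-regular and connected on 7 vertices, i.e. the cycle C_7. C_7 has 7 rotations and 7 reflections, so Aut(C_7) ≅ D_7 of order 14.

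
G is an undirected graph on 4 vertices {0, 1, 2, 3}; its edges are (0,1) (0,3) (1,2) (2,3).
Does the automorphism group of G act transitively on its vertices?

Yes

G is 2-regular and bipartite on 2^2 = 4 vertices with girth 4; it is the hypercube graph Q_2. The symmetry group of the 2-cube is the hyperoctahedral group B_2 = Z_2 ≀ S_2, of order 2^2·2! = 8. This group acts transitively on the 4 vertices.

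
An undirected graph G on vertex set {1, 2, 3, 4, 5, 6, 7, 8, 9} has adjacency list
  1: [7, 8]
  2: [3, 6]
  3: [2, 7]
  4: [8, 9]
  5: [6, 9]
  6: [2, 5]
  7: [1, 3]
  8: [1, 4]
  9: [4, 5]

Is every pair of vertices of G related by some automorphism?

Yes

G is 2-regular and connected on 9 vertices, i.e. the cycle C_9. C_9 has 9 rotations and 9 reflections, so Aut(C_9) ≅ D_9 of order 18. This group acts transitively on the 9 vertices.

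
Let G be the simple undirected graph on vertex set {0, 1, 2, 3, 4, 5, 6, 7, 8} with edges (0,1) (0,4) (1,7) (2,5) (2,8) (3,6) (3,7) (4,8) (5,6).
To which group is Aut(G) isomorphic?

G is 2-regular and connected on 9 vertices, i.e. the cycle C_9. The automorphisms of the 9-cycle are exactly the symmetries of a regular 9-gon: the dihedral group D_9, |D_9| = 18.

D_9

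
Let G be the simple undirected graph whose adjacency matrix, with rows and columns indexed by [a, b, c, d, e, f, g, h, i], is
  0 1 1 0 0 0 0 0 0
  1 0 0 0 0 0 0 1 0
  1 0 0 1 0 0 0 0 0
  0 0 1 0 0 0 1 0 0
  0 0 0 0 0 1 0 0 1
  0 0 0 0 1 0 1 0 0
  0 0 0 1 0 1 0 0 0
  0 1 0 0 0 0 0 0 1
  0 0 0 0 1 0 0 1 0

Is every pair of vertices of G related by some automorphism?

G is 2-regular and connected on 9 vertices, i.e. the cycle C_9. C_9 has 9 rotations and 9 reflections, so Aut(C_9) ≅ D_9 of order 18. Under this action every vertex can be carried to every other, so G is vertex-transitive.

Yes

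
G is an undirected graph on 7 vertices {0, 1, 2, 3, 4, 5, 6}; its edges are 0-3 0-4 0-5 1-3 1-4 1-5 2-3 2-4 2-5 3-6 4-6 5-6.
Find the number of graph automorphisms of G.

The vertices split by degree into {3, 4, 5} (degree 4) and {0, 1, 2, 6} (degree 3); every edge runs between the two parts, so G is the complete bipartite graph K_{3,4}. Automorphisms preserve the bipartition setwise (since the parts differ in size) and act as S_3 × S_4 within it; |Aut| = 144.

144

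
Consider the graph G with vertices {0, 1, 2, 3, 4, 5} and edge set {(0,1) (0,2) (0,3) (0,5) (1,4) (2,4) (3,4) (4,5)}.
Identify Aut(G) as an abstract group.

The vertices split by degree into {0, 4} (degree 4) and {1, 2, 3, 5} (degree 2); every edge runs between the two parts, so G is the complete bipartite graph K_{2,4}. Automorphisms preserve the bipartition setwise (since the parts differ in size) and act as S_2 × S_4 within it; |Aut| = 48.

S_2 × S_4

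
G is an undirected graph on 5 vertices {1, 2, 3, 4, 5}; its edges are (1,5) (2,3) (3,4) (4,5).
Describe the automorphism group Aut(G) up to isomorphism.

the cyclic group of order 2

The degree sequence is [1, 1, 2, 2, 2]; the two degree-1 vertices 1 and 2 are the ends of a path, so G = P_5. The only nontrivial automorphism of a path is the end-to-end reflection, so Aut(G) ≅ Z_2.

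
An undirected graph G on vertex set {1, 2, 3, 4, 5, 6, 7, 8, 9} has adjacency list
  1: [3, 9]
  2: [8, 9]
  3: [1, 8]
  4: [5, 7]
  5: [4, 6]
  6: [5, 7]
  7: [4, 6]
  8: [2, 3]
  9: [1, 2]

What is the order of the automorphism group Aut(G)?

G has two connected components, {1, 2, 3, 8, 9} and {4, 5, 6, 7}; each is 2-regular, so G = C_5 ⊔ C_4. The components are non-isomorphic (different sizes), so Aut(G) = Aut(C_4) × Aut(C_5) = D_4 × D_5 of order 8·10 = 80.

80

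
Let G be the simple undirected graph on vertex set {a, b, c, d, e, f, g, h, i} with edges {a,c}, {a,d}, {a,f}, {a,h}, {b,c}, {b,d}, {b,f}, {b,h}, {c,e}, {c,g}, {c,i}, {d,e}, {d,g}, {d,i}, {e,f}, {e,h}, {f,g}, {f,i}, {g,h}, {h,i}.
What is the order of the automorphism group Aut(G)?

The vertices split by degree into {c, d, f, h} (degree 5) and {a, b, e, g, i} (degree 4); every edge runs between the two parts, so G is the complete bipartite graph K_{4,5}. The parts have unequal sizes, so no automorphism swaps them; each part is permuted independently, giving S_4 × S_5 of order 4!·5! = 2880.

2880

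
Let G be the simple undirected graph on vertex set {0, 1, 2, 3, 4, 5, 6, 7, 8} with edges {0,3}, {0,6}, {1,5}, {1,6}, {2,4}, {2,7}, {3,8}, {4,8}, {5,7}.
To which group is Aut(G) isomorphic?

G is 2-regular and connected on 9 vertices, i.e. the cycle C_9. C_9 has 9 rotations and 9 reflections, so Aut(C_9) ≅ D_9 of order 18.

the dihedral group of order 18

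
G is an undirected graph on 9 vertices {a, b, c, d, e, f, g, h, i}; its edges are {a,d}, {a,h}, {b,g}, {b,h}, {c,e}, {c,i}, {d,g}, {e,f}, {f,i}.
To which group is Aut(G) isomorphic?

G has two connected components, {a, b, d, g, h} and {c, e, f, i}; each is 2-regular, so G = C_5 ⊔ C_4. The components are non-isomorphic (different sizes), so Aut(G) = Aut(C_5) × Aut(C_4) = D_5 × D_4 of order 10·8 = 80.

D_5 × D_4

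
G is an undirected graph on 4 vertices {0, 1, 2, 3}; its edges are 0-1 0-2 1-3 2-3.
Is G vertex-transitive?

G is 2-regular and connected on 4 vertices, i.e. the cycle C_4. C_4 has 4 rotations and 4 reflections, so Aut(C_4) ≅ D_4 of order 8. This group acts transitively on the 4 vertices.

Yes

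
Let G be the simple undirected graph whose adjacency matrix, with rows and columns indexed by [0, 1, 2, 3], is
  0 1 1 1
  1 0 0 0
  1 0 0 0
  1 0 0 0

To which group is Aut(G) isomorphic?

S_3

Vertex 0 has degree 3 and every other vertex has degree 1, so G is the star K_{1,3} with centre 0. The 3 leaves are pairwise interchangeable while the centre is fixed, giving Aut(G) = S_3.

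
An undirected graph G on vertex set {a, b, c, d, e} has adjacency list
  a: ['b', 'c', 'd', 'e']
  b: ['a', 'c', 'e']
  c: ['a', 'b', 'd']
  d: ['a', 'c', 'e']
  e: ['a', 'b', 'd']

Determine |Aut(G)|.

Vertex a is the unique vertex of degree 4; the remaining 4 vertices each have degree 3 and induce a cycle, so G is the wheel on 5 vertices with hub a. With the hub fixed, the remaining symmetry is that of the rim cycle C_4, giving the dihedral group D_4.

8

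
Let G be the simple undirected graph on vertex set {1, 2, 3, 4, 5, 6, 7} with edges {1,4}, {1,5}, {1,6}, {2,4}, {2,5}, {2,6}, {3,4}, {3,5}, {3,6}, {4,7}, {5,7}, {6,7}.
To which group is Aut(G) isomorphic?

The vertices split by degree into {4, 5, 6} (degree 4) and {1, 2, 3, 7} (degree 3); every edge runs between the two parts, so G is the complete bipartite graph K_{3,4}. The parts have unequal sizes, so no automorphism swaps them; each part is permuted independently, giving S_3 × S_4 of order 3!·4! = 144.

S_3 × S_4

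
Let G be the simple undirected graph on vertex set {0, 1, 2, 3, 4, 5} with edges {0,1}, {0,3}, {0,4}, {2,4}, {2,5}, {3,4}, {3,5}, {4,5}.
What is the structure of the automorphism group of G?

Degrees alone do not determine every vertex (e.g. 0 and 3 both have degree 3), but their neighbour-degree multisets differ: N(0) has degrees [1, 3, 4] while N(3) has degrees [3, 3, 4]. Repeating this refinement separates all vertices, so the only automorphism is the identity.

{e}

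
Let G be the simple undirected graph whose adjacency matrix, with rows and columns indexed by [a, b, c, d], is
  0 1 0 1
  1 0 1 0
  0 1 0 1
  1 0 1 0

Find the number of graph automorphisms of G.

8

G is 2-regular and bipartite on 2^2 = 4 vertices with girth 4; it is the hypercube graph Q_2. The symmetry group of the 2-cube is the hyperoctahedral group B_2 = Z_2 ≀ S_2, of order 2^2·2! = 8.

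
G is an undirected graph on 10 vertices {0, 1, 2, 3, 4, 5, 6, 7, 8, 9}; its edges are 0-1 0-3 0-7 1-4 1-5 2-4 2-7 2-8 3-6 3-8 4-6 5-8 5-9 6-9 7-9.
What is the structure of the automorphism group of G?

the symmetric group S_5

G is 3-regular on 10 vertices with no triangles and no 4-cycles (girth 5): this is the Petersen graph. Viewing the Petersen graph as the Kneser graph K(5,2) — vertices are 2-subsets of {1,…,5}, edges join disjoint pairs — its automorphisms are exactly the permutations of the 5-element set, so Aut ≅ S_5 of order 120.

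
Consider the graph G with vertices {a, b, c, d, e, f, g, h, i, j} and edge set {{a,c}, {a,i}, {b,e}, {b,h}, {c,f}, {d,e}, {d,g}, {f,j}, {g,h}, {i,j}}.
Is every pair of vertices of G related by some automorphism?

G has two connected components, {b, d, e, g, h} and {a, c, f, i, j}; each is 2-regular, so G = C_5 ⊔ C_5. With two isomorphic components, Aut(G) = Aut(C_5) ≀ S_2 = (D_5 × D_5) ⋊ Z_2: permute each cycle by D_5, then optionally swap the two cycles. Order 2·(2·5)² = 200. This group acts transitively on the 10 vertices.

Yes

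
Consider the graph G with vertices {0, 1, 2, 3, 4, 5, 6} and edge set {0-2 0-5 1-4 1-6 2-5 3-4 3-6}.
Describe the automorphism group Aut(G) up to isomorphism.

G has two connected components, {1, 3, 4, 6} and {0, 2, 5}; each is 2-regular, so G = C_4 ⊔ C_3. No automorphism exchanges components of different sizes, hence Aut(G) is the direct product D_4 × D_3, order 48.

D_4 × D_3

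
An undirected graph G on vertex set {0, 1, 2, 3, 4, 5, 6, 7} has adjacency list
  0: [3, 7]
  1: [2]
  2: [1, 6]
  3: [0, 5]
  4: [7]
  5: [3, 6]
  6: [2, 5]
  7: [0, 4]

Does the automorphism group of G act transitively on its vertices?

No

Automorphisms preserve degree, but G has vertices of degree 1 and vertices of degree 2; no automorphism maps one to the other, so G is not vertex-transitive.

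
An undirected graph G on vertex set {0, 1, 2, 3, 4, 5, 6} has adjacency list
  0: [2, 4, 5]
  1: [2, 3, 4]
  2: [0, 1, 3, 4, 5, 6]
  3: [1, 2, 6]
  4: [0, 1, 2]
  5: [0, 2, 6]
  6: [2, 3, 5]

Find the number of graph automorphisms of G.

12

Vertex 2 is the unique vertex of degree 6; the remaining 6 vertices each have degree 3 and induce a cycle, so G is the wheel on 7 vertices with hub 2. With the hub fixed, the remaining symmetry is that of the rim cycle C_6, giving the dihedral group D_6.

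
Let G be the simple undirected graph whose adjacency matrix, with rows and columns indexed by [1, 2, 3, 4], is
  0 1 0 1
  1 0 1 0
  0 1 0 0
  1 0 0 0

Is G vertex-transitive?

No

Automorphisms preserve degree, but G has vertices of degree 1 and vertices of degree 2; no automorphism maps one to the other, so G is not vertex-transitive.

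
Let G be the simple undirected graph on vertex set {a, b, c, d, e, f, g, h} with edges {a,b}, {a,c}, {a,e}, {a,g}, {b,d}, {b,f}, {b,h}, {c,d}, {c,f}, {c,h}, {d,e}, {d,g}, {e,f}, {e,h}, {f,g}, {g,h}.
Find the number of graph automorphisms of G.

1152

G is 4-regular and bipartite with parts {a, d, f, h} and {b, c, e, g} (each part is independent and every cross-pair is an edge), so G = K_{4,4}. Each part can be permuted independently (S_4 × S_4) and the two equal-size parts can also be swapped, giving (S_4 × S_4) ⋊ Z_2 of order 2·(4!)² = 1152.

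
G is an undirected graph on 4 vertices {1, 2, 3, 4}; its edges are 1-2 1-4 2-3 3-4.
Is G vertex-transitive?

Yes

G is 2-regular and connected on 4 vertices, i.e. the cycle C_4. The automorphisms of the 4-cycle are exactly the symmetries of a regular 4-gon: the dihedral group D_4, |D_4| = 8. Under this action every vertex can be carried to every other, so G is vertex-transitive.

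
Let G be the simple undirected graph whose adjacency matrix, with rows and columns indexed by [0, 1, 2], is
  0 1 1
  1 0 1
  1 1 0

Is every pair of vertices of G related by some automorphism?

Yes

Every vertex has degree 2, so G is the complete graph K_3. Any permutation of the 3 vertices preserves K_3, so Aut(K_3) = S_3 of order 3! = 6. This group acts transitively on the 3 vertices.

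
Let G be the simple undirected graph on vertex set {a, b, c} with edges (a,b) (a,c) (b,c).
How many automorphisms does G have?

6

Every vertex has degree 2, so G is the complete graph K_3. Every bijection on the vertex set is an automorphism of K_3; hence Aut(K_3) ≅ S_3, order 6.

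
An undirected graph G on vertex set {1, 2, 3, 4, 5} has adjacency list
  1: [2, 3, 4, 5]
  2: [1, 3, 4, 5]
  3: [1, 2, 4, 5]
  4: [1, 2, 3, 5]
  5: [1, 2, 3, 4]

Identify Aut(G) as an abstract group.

the symmetric group on 5 letters

Every vertex has degree 4, so G is the complete graph K_5. Every bijection on the vertex set is an automorphism of K_5; hence Aut(K_5) ≅ S_5, order 120.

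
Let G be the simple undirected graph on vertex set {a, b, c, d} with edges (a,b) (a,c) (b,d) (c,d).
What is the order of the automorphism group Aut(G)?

8

G is 2-regular and bipartite on 2^2 = 4 vertices with girth 4; it is the hypercube graph Q_2. Aut(Q_2) consists of the signed permutations of the 2 coordinate axes: 2! permutations times 2^2 sign flips, so |Aut| = 2^2·2! = 8.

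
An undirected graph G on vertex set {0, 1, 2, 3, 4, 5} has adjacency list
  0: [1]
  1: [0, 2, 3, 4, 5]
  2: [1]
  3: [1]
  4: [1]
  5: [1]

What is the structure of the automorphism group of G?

S_5

Vertex 1 has degree 5 and every other vertex has degree 1, so G is the star K_{1,5} with centre 1. The 5 leaves are pairwise interchangeable while the centre is fixed, giving Aut(G) = S_5.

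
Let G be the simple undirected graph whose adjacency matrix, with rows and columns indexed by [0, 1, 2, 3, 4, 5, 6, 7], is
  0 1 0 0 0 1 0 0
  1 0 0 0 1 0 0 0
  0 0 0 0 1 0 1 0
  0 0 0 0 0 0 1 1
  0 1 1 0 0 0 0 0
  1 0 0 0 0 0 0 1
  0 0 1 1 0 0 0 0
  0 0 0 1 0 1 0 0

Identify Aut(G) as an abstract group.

G is 2-regular and connected on 8 vertices, i.e. the cycle C_8. The automorphisms of the 8-cycle are exactly the symmetries of a regular 8-gon: the dihedral group D_8, |D_8| = 16.

the dihedral group of order 16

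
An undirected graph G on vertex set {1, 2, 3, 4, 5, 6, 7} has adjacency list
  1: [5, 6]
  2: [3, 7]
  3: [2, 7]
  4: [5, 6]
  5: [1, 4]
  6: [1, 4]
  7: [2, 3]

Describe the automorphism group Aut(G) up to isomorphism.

D_3 × D_4

G has two connected components, {1, 4, 5, 6} and {2, 3, 7}; each is 2-regular, so G = C_4 ⊔ C_3. No automorphism exchanges components of different sizes, hence Aut(G) is the direct product D_3 × D_4, order 48.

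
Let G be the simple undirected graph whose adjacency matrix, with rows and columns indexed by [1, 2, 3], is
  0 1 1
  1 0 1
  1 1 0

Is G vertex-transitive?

Every vertex has degree 2, so G is the complete graph K_3. Every bijection on the vertex set is an automorphism of K_3; hence Aut(K_3) ≅ S_3, order 6. Under this action every vertex can be carried to every other, so G is vertex-transitive.

Yes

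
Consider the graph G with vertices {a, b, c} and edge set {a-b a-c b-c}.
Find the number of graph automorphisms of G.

All 3 vertices are pairwise adjacent: G = K_3. Every bijection on the vertex set is an automorphism of K_3; hence Aut(K_3) ≅ S_3, order 6.

6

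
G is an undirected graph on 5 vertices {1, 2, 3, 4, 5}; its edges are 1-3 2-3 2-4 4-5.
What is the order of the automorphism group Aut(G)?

2

The degree sequence is [1, 2, 2, 2, 1]; the two degree-1 vertices 1 and 5 are the ends of a path, so G = P_5. The only nontrivial automorphism of a path is the end-to-end reflection, so Aut(G) ≅ Z_2.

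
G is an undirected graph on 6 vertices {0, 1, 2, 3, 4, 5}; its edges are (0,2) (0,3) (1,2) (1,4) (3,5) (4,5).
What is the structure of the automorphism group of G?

the dihedral group of order 12

Every vertex has degree 2 and the graph is connected, so G is the 6-cycle C_6. C_6 has 6 rotations and 6 reflections, so Aut(C_6) ≅ D_6 of order 12.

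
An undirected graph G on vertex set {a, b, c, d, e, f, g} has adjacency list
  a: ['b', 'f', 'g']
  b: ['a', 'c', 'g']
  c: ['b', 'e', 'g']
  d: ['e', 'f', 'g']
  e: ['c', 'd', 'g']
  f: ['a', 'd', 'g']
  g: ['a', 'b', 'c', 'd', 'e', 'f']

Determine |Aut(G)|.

Vertex g is the unique vertex of degree 6; the remaining 6 vertices each have degree 3 and induce a cycle, so G is the wheel on 7 vertices with hub g. Every automorphism fixes the hub and acts on the rim 6-cycle, so Aut(G) ≅ Aut(C_6) = D_6 of order 12.

12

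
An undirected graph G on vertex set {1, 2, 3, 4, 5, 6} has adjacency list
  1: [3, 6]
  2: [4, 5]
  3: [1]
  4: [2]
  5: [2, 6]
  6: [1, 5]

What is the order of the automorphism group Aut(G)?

The degree sequence is [2, 2, 1, 1, 2, 2]; the two degree-1 vertices 3 and 4 are the ends of a path, so G = P_6. A path has exactly one nontrivial symmetry — reversal — giving Aut(G) of order 2.

2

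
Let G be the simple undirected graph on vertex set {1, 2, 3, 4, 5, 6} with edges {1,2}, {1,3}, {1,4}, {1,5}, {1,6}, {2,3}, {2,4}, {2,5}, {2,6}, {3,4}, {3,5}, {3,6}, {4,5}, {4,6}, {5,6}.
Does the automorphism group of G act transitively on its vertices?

Every vertex has degree 5, so G is the complete graph K_6. Any permutation of the 6 vertices preserves K_6, so Aut(K_6) = S_6 of order 6! = 720. This group acts transitively on the 6 vertices.

Yes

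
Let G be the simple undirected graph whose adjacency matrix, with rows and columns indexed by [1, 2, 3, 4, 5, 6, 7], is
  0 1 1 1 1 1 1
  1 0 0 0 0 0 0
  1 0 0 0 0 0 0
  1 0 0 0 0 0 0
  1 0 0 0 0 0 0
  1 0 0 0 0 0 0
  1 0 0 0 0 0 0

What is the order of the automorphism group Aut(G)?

Vertex 1 has degree 6 and every other vertex has degree 1, so G is the star K_{1,6} with centre 1. The 6 leaves are pairwise interchangeable while the centre is fixed, giving Aut(G) = S_6.

720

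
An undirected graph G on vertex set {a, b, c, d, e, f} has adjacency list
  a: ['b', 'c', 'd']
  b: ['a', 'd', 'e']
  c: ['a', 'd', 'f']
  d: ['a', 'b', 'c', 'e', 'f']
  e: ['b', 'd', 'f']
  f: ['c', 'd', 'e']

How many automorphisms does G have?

Vertex d is the unique vertex of degree 5; the remaining 5 vertices each have degree 3 and induce a cycle, so G is the wheel on 6 vertices with hub d. Every automorphism fixes the hub and acts on the rim 5-cycle, so Aut(G) ≅ Aut(C_5) = D_5 of order 10.

10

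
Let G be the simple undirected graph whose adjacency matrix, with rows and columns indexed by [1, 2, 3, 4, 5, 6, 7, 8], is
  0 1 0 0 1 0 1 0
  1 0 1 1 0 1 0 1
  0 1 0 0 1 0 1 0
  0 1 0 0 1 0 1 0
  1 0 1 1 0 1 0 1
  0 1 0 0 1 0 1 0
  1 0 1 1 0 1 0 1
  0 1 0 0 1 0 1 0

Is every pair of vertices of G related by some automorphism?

Automorphisms preserve degree, but G has vertices of degree 3 and vertices of degree 5; no automorphism maps one to the other, so G is not vertex-transitive.

No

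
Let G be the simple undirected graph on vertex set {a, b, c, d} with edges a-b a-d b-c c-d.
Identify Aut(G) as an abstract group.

D_4

Every vertex has degree 2 and the graph is connected, so G is the 4-cycle C_4. C_4 has 4 rotations and 4 reflections, so Aut(C_4) ≅ D_4 of order 8.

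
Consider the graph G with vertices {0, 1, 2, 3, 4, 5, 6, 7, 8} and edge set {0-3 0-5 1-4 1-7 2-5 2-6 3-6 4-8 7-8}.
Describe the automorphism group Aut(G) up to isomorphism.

G has two connected components, {0, 2, 3, 5, 6} and {1, 4, 7, 8}; each is 2-regular, so G = C_5 ⊔ C_4. No automorphism exchanges components of different sizes, hence Aut(G) is the direct product D_4 × D_5, order 80.

D_4 × D_5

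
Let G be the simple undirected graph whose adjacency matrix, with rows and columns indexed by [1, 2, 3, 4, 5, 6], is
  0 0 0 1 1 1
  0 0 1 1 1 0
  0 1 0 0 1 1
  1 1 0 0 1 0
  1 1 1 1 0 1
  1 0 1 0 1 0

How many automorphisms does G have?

10

Vertex 5 is the unique vertex of degree 5; the remaining 5 vertices each have degree 3 and induce a cycle, so G is the wheel on 6 vertices with hub 5. With the hub fixed, the remaining symmetry is that of the rim cycle C_5, giving the dihedral group D_5.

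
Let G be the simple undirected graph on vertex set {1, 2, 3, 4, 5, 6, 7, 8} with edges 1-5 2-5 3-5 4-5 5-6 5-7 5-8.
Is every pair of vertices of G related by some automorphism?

No

Vertex 5 is the only vertex of degree 7, so every automorphism fixes it; G is not vertex-transitive.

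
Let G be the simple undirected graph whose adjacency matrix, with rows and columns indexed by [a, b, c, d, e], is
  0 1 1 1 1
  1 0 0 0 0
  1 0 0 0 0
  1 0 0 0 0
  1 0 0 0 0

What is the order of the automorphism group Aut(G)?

Vertex a has degree 4 and every other vertex has degree 1, so G is the star K_{1,4} with centre a. Any automorphism fixes the centre and permutes the 4 leaves freely, so Aut(G) ≅ S_4 of order 4! = 24.

24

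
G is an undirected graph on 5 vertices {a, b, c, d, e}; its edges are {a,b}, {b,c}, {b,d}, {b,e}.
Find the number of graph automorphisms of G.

Vertex b has degree 4 and every other vertex has degree 1, so G is the star K_{1,4} with centre b. The 4 leaves are pairwise interchangeable while the centre is fixed, giving Aut(G) = S_4.

24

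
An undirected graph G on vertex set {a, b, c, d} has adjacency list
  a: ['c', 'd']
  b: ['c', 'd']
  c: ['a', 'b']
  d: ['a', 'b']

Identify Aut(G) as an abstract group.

G is 2-regular and connected on 4 vertices, i.e. the cycle C_4. The automorphisms of the 4-cycle are exactly the symmetries of a regular 4-gon: the dihedral group D_4, |D_4| = 8.

D_4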